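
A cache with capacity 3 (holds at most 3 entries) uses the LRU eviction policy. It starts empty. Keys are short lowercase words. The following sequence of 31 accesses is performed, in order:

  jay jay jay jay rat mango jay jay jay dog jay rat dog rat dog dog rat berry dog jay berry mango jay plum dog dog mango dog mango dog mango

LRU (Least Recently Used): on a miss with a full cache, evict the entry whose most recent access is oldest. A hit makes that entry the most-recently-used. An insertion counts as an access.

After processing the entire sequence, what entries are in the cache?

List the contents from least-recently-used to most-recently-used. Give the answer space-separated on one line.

LRU simulation (capacity=3):
  1. access jay: MISS. Cache (LRU->MRU): [jay]
  2. access jay: HIT. Cache (LRU->MRU): [jay]
  3. access jay: HIT. Cache (LRU->MRU): [jay]
  4. access jay: HIT. Cache (LRU->MRU): [jay]
  5. access rat: MISS. Cache (LRU->MRU): [jay rat]
  6. access mango: MISS. Cache (LRU->MRU): [jay rat mango]
  7. access jay: HIT. Cache (LRU->MRU): [rat mango jay]
  8. access jay: HIT. Cache (LRU->MRU): [rat mango jay]
  9. access jay: HIT. Cache (LRU->MRU): [rat mango jay]
  10. access dog: MISS, evict rat. Cache (LRU->MRU): [mango jay dog]
  11. access jay: HIT. Cache (LRU->MRU): [mango dog jay]
  12. access rat: MISS, evict mango. Cache (LRU->MRU): [dog jay rat]
  13. access dog: HIT. Cache (LRU->MRU): [jay rat dog]
  14. access rat: HIT. Cache (LRU->MRU): [jay dog rat]
  15. access dog: HIT. Cache (LRU->MRU): [jay rat dog]
  16. access dog: HIT. Cache (LRU->MRU): [jay rat dog]
  17. access rat: HIT. Cache (LRU->MRU): [jay dog rat]
  18. access berry: MISS, evict jay. Cache (LRU->MRU): [dog rat berry]
  19. access dog: HIT. Cache (LRU->MRU): [rat berry dog]
  20. access jay: MISS, evict rat. Cache (LRU->MRU): [berry dog jay]
  21. access berry: HIT. Cache (LRU->MRU): [dog jay berry]
  22. access mango: MISS, evict dog. Cache (LRU->MRU): [jay berry mango]
  23. access jay: HIT. Cache (LRU->MRU): [berry mango jay]
  24. access plum: MISS, evict berry. Cache (LRU->MRU): [mango jay plum]
  25. access dog: MISS, evict mango. Cache (LRU->MRU): [jay plum dog]
  26. access dog: HIT. Cache (LRU->MRU): [jay plum dog]
  27. access mango: MISS, evict jay. Cache (LRU->MRU): [plum dog mango]
  28. access dog: HIT. Cache (LRU->MRU): [plum mango dog]
  29. access mango: HIT. Cache (LRU->MRU): [plum dog mango]
  30. access dog: HIT. Cache (LRU->MRU): [plum mango dog]
  31. access mango: HIT. Cache (LRU->MRU): [plum dog mango]
Total: 20 hits, 11 misses, 8 evictions

Answer: plum dog mango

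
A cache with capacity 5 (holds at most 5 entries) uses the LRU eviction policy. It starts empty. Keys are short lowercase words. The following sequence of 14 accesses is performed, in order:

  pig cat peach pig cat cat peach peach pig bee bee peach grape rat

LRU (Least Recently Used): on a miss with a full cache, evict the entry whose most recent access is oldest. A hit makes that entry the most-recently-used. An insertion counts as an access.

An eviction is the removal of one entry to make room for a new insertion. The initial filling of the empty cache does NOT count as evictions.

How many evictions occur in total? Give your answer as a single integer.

Answer: 1

Derivation:
LRU simulation (capacity=5):
  1. access pig: MISS. Cache (LRU->MRU): [pig]
  2. access cat: MISS. Cache (LRU->MRU): [pig cat]
  3. access peach: MISS. Cache (LRU->MRU): [pig cat peach]
  4. access pig: HIT. Cache (LRU->MRU): [cat peach pig]
  5. access cat: HIT. Cache (LRU->MRU): [peach pig cat]
  6. access cat: HIT. Cache (LRU->MRU): [peach pig cat]
  7. access peach: HIT. Cache (LRU->MRU): [pig cat peach]
  8. access peach: HIT. Cache (LRU->MRU): [pig cat peach]
  9. access pig: HIT. Cache (LRU->MRU): [cat peach pig]
  10. access bee: MISS. Cache (LRU->MRU): [cat peach pig bee]
  11. access bee: HIT. Cache (LRU->MRU): [cat peach pig bee]
  12. access peach: HIT. Cache (LRU->MRU): [cat pig bee peach]
  13. access grape: MISS. Cache (LRU->MRU): [cat pig bee peach grape]
  14. access rat: MISS, evict cat. Cache (LRU->MRU): [pig bee peach grape rat]
Total: 8 hits, 6 misses, 1 evictions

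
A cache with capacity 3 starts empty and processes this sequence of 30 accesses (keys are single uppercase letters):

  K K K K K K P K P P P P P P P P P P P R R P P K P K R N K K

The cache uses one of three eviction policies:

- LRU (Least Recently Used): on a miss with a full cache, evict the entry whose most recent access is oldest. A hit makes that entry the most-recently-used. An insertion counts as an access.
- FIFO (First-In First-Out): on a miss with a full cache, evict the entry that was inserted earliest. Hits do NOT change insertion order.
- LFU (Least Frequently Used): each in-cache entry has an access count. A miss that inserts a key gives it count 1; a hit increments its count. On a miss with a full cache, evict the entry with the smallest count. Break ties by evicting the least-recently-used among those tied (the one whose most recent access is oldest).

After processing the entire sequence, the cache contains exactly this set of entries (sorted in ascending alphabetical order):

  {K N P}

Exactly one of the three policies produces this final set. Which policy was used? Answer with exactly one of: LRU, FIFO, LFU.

Answer: LFU

Derivation:
Simulating under each policy and comparing final sets:
  LRU: final set = {K N R} -> differs
  FIFO: final set = {K N R} -> differs
  LFU: final set = {K N P} -> MATCHES target
Only LFU produces the target set.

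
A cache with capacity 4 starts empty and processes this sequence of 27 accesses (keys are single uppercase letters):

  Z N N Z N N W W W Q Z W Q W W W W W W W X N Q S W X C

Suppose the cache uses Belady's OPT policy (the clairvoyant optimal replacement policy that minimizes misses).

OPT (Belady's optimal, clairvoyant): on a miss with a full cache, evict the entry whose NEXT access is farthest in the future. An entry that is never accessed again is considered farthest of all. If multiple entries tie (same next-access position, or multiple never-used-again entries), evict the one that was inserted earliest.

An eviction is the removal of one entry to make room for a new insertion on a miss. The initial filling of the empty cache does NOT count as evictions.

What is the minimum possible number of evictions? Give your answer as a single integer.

Answer: 3

Derivation:
OPT (Belady) simulation (capacity=4):
  1. access Z: MISS. Cache: [Z]
  2. access N: MISS. Cache: [Z N]
  3. access N: HIT. Next use of N: step 5. Cache: [Z N]
  4. access Z: HIT. Next use of Z: step 11. Cache: [Z N]
  5. access N: HIT. Next use of N: step 6. Cache: [Z N]
  6. access N: HIT. Next use of N: step 22. Cache: [Z N]
  7. access W: MISS. Cache: [Z N W]
  8. access W: HIT. Next use of W: step 9. Cache: [Z N W]
  9. access W: HIT. Next use of W: step 12. Cache: [Z N W]
  10. access Q: MISS. Cache: [Z N W Q]
  11. access Z: HIT. Next use of Z: never. Cache: [Z N W Q]
  12. access W: HIT. Next use of W: step 14. Cache: [Z N W Q]
  13. access Q: HIT. Next use of Q: step 23. Cache: [Z N W Q]
  14. access W: HIT. Next use of W: step 15. Cache: [Z N W Q]
  15. access W: HIT. Next use of W: step 16. Cache: [Z N W Q]
  16. access W: HIT. Next use of W: step 17. Cache: [Z N W Q]
  17. access W: HIT. Next use of W: step 18. Cache: [Z N W Q]
  18. access W: HIT. Next use of W: step 19. Cache: [Z N W Q]
  19. access W: HIT. Next use of W: step 20. Cache: [Z N W Q]
  20. access W: HIT. Next use of W: step 25. Cache: [Z N W Q]
  21. access X: MISS, evict Z (next use: never). Cache: [N W Q X]
  22. access N: HIT. Next use of N: never. Cache: [N W Q X]
  23. access Q: HIT. Next use of Q: never. Cache: [N W Q X]
  24. access S: MISS, evict N (next use: never). Cache: [W Q X S]
  25. access W: HIT. Next use of W: never. Cache: [W Q X S]
  26. access X: HIT. Next use of X: never. Cache: [W Q X S]
  27. access C: MISS, evict W (next use: never). Cache: [Q X S C]
Total: 20 hits, 7 misses, 3 evictions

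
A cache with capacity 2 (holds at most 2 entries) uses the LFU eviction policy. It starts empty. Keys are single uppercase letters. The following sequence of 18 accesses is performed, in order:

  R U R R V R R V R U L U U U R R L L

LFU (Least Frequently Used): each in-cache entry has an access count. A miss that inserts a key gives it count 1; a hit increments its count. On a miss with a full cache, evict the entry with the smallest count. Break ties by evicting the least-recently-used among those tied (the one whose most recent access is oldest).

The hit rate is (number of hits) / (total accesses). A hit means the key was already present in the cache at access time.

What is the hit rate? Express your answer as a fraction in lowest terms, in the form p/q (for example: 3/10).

Answer: 11/18

Derivation:
LFU simulation (capacity=2):
  1. access R: MISS. Cache: [R(c=1)]
  2. access U: MISS. Cache: [R(c=1) U(c=1)]
  3. access R: HIT, count now 2. Cache: [U(c=1) R(c=2)]
  4. access R: HIT, count now 3. Cache: [U(c=1) R(c=3)]
  5. access V: MISS, evict U(c=1). Cache: [V(c=1) R(c=3)]
  6. access R: HIT, count now 4. Cache: [V(c=1) R(c=4)]
  7. access R: HIT, count now 5. Cache: [V(c=1) R(c=5)]
  8. access V: HIT, count now 2. Cache: [V(c=2) R(c=5)]
  9. access R: HIT, count now 6. Cache: [V(c=2) R(c=6)]
  10. access U: MISS, evict V(c=2). Cache: [U(c=1) R(c=6)]
  11. access L: MISS, evict U(c=1). Cache: [L(c=1) R(c=6)]
  12. access U: MISS, evict L(c=1). Cache: [U(c=1) R(c=6)]
  13. access U: HIT, count now 2. Cache: [U(c=2) R(c=6)]
  14. access U: HIT, count now 3. Cache: [U(c=3) R(c=6)]
  15. access R: HIT, count now 7. Cache: [U(c=3) R(c=7)]
  16. access R: HIT, count now 8. Cache: [U(c=3) R(c=8)]
  17. access L: MISS, evict U(c=3). Cache: [L(c=1) R(c=8)]
  18. access L: HIT, count now 2. Cache: [L(c=2) R(c=8)]
Total: 11 hits, 7 misses, 5 evictions

Hit rate = 11/18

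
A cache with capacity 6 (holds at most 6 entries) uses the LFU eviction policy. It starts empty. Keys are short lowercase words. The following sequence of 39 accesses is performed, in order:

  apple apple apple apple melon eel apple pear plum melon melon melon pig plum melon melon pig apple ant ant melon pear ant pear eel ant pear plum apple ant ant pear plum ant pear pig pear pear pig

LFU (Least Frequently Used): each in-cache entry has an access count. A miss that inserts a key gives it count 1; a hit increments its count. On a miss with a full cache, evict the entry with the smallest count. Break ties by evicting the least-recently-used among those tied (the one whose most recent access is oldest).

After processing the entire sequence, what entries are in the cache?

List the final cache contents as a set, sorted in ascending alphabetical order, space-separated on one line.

Answer: ant apple melon pear pig plum

Derivation:
LFU simulation (capacity=6):
  1. access apple: MISS. Cache: [apple(c=1)]
  2. access apple: HIT, count now 2. Cache: [apple(c=2)]
  3. access apple: HIT, count now 3. Cache: [apple(c=3)]
  4. access apple: HIT, count now 4. Cache: [apple(c=4)]
  5. access melon: MISS. Cache: [melon(c=1) apple(c=4)]
  6. access eel: MISS. Cache: [melon(c=1) eel(c=1) apple(c=4)]
  7. access apple: HIT, count now 5. Cache: [melon(c=1) eel(c=1) apple(c=5)]
  8. access pear: MISS. Cache: [melon(c=1) eel(c=1) pear(c=1) apple(c=5)]
  9. access plum: MISS. Cache: [melon(c=1) eel(c=1) pear(c=1) plum(c=1) apple(c=5)]
  10. access melon: HIT, count now 2. Cache: [eel(c=1) pear(c=1) plum(c=1) melon(c=2) apple(c=5)]
  11. access melon: HIT, count now 3. Cache: [eel(c=1) pear(c=1) plum(c=1) melon(c=3) apple(c=5)]
  12. access melon: HIT, count now 4. Cache: [eel(c=1) pear(c=1) plum(c=1) melon(c=4) apple(c=5)]
  13. access pig: MISS. Cache: [eel(c=1) pear(c=1) plum(c=1) pig(c=1) melon(c=4) apple(c=5)]
  14. access plum: HIT, count now 2. Cache: [eel(c=1) pear(c=1) pig(c=1) plum(c=2) melon(c=4) apple(c=5)]
  15. access melon: HIT, count now 5. Cache: [eel(c=1) pear(c=1) pig(c=1) plum(c=2) apple(c=5) melon(c=5)]
  16. access melon: HIT, count now 6. Cache: [eel(c=1) pear(c=1) pig(c=1) plum(c=2) apple(c=5) melon(c=6)]
  17. access pig: HIT, count now 2. Cache: [eel(c=1) pear(c=1) plum(c=2) pig(c=2) apple(c=5) melon(c=6)]
  18. access apple: HIT, count now 6. Cache: [eel(c=1) pear(c=1) plum(c=2) pig(c=2) melon(c=6) apple(c=6)]
  19. access ant: MISS, evict eel(c=1). Cache: [pear(c=1) ant(c=1) plum(c=2) pig(c=2) melon(c=6) apple(c=6)]
  20. access ant: HIT, count now 2. Cache: [pear(c=1) plum(c=2) pig(c=2) ant(c=2) melon(c=6) apple(c=6)]
  21. access melon: HIT, count now 7. Cache: [pear(c=1) plum(c=2) pig(c=2) ant(c=2) apple(c=6) melon(c=7)]
  22. access pear: HIT, count now 2. Cache: [plum(c=2) pig(c=2) ant(c=2) pear(c=2) apple(c=6) melon(c=7)]
  23. access ant: HIT, count now 3. Cache: [plum(c=2) pig(c=2) pear(c=2) ant(c=3) apple(c=6) melon(c=7)]
  24. access pear: HIT, count now 3. Cache: [plum(c=2) pig(c=2) ant(c=3) pear(c=3) apple(c=6) melon(c=7)]
  25. access eel: MISS, evict plum(c=2). Cache: [eel(c=1) pig(c=2) ant(c=3) pear(c=3) apple(c=6) melon(c=7)]
  26. access ant: HIT, count now 4. Cache: [eel(c=1) pig(c=2) pear(c=3) ant(c=4) apple(c=6) melon(c=7)]
  27. access pear: HIT, count now 4. Cache: [eel(c=1) pig(c=2) ant(c=4) pear(c=4) apple(c=6) melon(c=7)]
  28. access plum: MISS, evict eel(c=1). Cache: [plum(c=1) pig(c=2) ant(c=4) pear(c=4) apple(c=6) melon(c=7)]
  29. access apple: HIT, count now 7. Cache: [plum(c=1) pig(c=2) ant(c=4) pear(c=4) melon(c=7) apple(c=7)]
  30. access ant: HIT, count now 5. Cache: [plum(c=1) pig(c=2) pear(c=4) ant(c=5) melon(c=7) apple(c=7)]
  31. access ant: HIT, count now 6. Cache: [plum(c=1) pig(c=2) pear(c=4) ant(c=6) melon(c=7) apple(c=7)]
  32. access pear: HIT, count now 5. Cache: [plum(c=1) pig(c=2) pear(c=5) ant(c=6) melon(c=7) apple(c=7)]
  33. access plum: HIT, count now 2. Cache: [pig(c=2) plum(c=2) pear(c=5) ant(c=6) melon(c=7) apple(c=7)]
  34. access ant: HIT, count now 7. Cache: [pig(c=2) plum(c=2) pear(c=5) melon(c=7) apple(c=7) ant(c=7)]
  35. access pear: HIT, count now 6. Cache: [pig(c=2) plum(c=2) pear(c=6) melon(c=7) apple(c=7) ant(c=7)]
  36. access pig: HIT, count now 3. Cache: [plum(c=2) pig(c=3) pear(c=6) melon(c=7) apple(c=7) ant(c=7)]
  37. access pear: HIT, count now 7. Cache: [plum(c=2) pig(c=3) melon(c=7) apple(c=7) ant(c=7) pear(c=7)]
  38. access pear: HIT, count now 8. Cache: [plum(c=2) pig(c=3) melon(c=7) apple(c=7) ant(c=7) pear(c=8)]
  39. access pig: HIT, count now 4. Cache: [plum(c=2) pig(c=4) melon(c=7) apple(c=7) ant(c=7) pear(c=8)]
Total: 30 hits, 9 misses, 3 evictions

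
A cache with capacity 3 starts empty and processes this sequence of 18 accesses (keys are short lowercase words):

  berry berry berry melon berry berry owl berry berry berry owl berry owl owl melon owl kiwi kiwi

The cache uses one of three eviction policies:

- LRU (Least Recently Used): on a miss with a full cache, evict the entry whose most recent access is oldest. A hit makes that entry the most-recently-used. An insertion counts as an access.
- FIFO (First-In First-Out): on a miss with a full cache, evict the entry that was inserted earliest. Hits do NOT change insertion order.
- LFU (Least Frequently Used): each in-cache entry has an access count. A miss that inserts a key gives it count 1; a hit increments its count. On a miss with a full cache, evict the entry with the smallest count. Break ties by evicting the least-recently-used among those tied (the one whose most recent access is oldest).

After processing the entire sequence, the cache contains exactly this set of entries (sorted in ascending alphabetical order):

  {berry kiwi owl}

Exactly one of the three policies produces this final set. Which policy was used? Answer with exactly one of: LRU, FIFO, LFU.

Answer: LFU

Derivation:
Simulating under each policy and comparing final sets:
  LRU: final set = {kiwi melon owl} -> differs
  FIFO: final set = {kiwi melon owl} -> differs
  LFU: final set = {berry kiwi owl} -> MATCHES target
Only LFU produces the target set.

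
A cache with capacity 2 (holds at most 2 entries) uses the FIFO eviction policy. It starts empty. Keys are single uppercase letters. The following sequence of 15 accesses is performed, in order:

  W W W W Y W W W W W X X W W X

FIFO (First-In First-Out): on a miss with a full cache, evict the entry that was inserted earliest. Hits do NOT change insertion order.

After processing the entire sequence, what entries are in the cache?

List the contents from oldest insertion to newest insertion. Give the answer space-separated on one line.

Answer: X W

Derivation:
FIFO simulation (capacity=2):
  1. access W: MISS. Cache (old->new): [W]
  2. access W: HIT. Cache (old->new): [W]
  3. access W: HIT. Cache (old->new): [W]
  4. access W: HIT. Cache (old->new): [W]
  5. access Y: MISS. Cache (old->new): [W Y]
  6. access W: HIT. Cache (old->new): [W Y]
  7. access W: HIT. Cache (old->new): [W Y]
  8. access W: HIT. Cache (old->new): [W Y]
  9. access W: HIT. Cache (old->new): [W Y]
  10. access W: HIT. Cache (old->new): [W Y]
  11. access X: MISS, evict W. Cache (old->new): [Y X]
  12. access X: HIT. Cache (old->new): [Y X]
  13. access W: MISS, evict Y. Cache (old->new): [X W]
  14. access W: HIT. Cache (old->new): [X W]
  15. access X: HIT. Cache (old->new): [X W]
Total: 11 hits, 4 misses, 2 evictions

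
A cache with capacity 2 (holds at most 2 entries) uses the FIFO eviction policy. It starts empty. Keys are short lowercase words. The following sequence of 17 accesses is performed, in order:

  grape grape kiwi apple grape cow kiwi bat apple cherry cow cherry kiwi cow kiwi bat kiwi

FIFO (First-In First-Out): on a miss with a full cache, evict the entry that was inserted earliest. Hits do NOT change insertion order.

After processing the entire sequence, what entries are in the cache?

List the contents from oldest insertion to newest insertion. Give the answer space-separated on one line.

Answer: kiwi bat

Derivation:
FIFO simulation (capacity=2):
  1. access grape: MISS. Cache (old->new): [grape]
  2. access grape: HIT. Cache (old->new): [grape]
  3. access kiwi: MISS. Cache (old->new): [grape kiwi]
  4. access apple: MISS, evict grape. Cache (old->new): [kiwi apple]
  5. access grape: MISS, evict kiwi. Cache (old->new): [apple grape]
  6. access cow: MISS, evict apple. Cache (old->new): [grape cow]
  7. access kiwi: MISS, evict grape. Cache (old->new): [cow kiwi]
  8. access bat: MISS, evict cow. Cache (old->new): [kiwi bat]
  9. access apple: MISS, evict kiwi. Cache (old->new): [bat apple]
  10. access cherry: MISS, evict bat. Cache (old->new): [apple cherry]
  11. access cow: MISS, evict apple. Cache (old->new): [cherry cow]
  12. access cherry: HIT. Cache (old->new): [cherry cow]
  13. access kiwi: MISS, evict cherry. Cache (old->new): [cow kiwi]
  14. access cow: HIT. Cache (old->new): [cow kiwi]
  15. access kiwi: HIT. Cache (old->new): [cow kiwi]
  16. access bat: MISS, evict cow. Cache (old->new): [kiwi bat]
  17. access kiwi: HIT. Cache (old->new): [kiwi bat]
Total: 5 hits, 12 misses, 10 evictions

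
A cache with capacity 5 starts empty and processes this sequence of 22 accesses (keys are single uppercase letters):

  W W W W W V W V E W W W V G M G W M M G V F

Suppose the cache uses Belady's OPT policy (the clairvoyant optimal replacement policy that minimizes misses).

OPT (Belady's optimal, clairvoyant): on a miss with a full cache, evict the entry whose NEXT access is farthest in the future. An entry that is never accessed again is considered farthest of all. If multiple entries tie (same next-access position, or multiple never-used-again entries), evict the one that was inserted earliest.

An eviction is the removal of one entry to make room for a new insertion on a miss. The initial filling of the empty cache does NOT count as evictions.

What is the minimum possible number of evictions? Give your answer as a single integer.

Answer: 1

Derivation:
OPT (Belady) simulation (capacity=5):
  1. access W: MISS. Cache: [W]
  2. access W: HIT. Next use of W: step 3. Cache: [W]
  3. access W: HIT. Next use of W: step 4. Cache: [W]
  4. access W: HIT. Next use of W: step 5. Cache: [W]
  5. access W: HIT. Next use of W: step 7. Cache: [W]
  6. access V: MISS. Cache: [W V]
  7. access W: HIT. Next use of W: step 10. Cache: [W V]
  8. access V: HIT. Next use of V: step 13. Cache: [W V]
  9. access E: MISS. Cache: [W V E]
  10. access W: HIT. Next use of W: step 11. Cache: [W V E]
  11. access W: HIT. Next use of W: step 12. Cache: [W V E]
  12. access W: HIT. Next use of W: step 17. Cache: [W V E]
  13. access V: HIT. Next use of V: step 21. Cache: [W V E]
  14. access G: MISS. Cache: [W V E G]
  15. access M: MISS. Cache: [W V E G M]
  16. access G: HIT. Next use of G: step 20. Cache: [W V E G M]
  17. access W: HIT. Next use of W: never. Cache: [W V E G M]
  18. access M: HIT. Next use of M: step 19. Cache: [W V E G M]
  19. access M: HIT. Next use of M: never. Cache: [W V E G M]
  20. access G: HIT. Next use of G: never. Cache: [W V E G M]
  21. access V: HIT. Next use of V: never. Cache: [W V E G M]
  22. access F: MISS, evict W (next use: never). Cache: [V E G M F]
Total: 16 hits, 6 misses, 1 evictions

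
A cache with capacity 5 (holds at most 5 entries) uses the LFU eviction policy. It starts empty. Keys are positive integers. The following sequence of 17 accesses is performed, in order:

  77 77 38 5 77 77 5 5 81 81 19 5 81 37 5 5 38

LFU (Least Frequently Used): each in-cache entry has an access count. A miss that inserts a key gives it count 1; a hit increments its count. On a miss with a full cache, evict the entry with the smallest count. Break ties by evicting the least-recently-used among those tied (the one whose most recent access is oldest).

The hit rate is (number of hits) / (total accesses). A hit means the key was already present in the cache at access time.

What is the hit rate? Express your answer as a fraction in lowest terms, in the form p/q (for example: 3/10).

LFU simulation (capacity=5):
  1. access 77: MISS. Cache: [77(c=1)]
  2. access 77: HIT, count now 2. Cache: [77(c=2)]
  3. access 38: MISS. Cache: [38(c=1) 77(c=2)]
  4. access 5: MISS. Cache: [38(c=1) 5(c=1) 77(c=2)]
  5. access 77: HIT, count now 3. Cache: [38(c=1) 5(c=1) 77(c=3)]
  6. access 77: HIT, count now 4. Cache: [38(c=1) 5(c=1) 77(c=4)]
  7. access 5: HIT, count now 2. Cache: [38(c=1) 5(c=2) 77(c=4)]
  8. access 5: HIT, count now 3. Cache: [38(c=1) 5(c=3) 77(c=4)]
  9. access 81: MISS. Cache: [38(c=1) 81(c=1) 5(c=3) 77(c=4)]
  10. access 81: HIT, count now 2. Cache: [38(c=1) 81(c=2) 5(c=3) 77(c=4)]
  11. access 19: MISS. Cache: [38(c=1) 19(c=1) 81(c=2) 5(c=3) 77(c=4)]
  12. access 5: HIT, count now 4. Cache: [38(c=1) 19(c=1) 81(c=2) 77(c=4) 5(c=4)]
  13. access 81: HIT, count now 3. Cache: [38(c=1) 19(c=1) 81(c=3) 77(c=4) 5(c=4)]
  14. access 37: MISS, evict 38(c=1). Cache: [19(c=1) 37(c=1) 81(c=3) 77(c=4) 5(c=4)]
  15. access 5: HIT, count now 5. Cache: [19(c=1) 37(c=1) 81(c=3) 77(c=4) 5(c=5)]
  16. access 5: HIT, count now 6. Cache: [19(c=1) 37(c=1) 81(c=3) 77(c=4) 5(c=6)]
  17. access 38: MISS, evict 19(c=1). Cache: [37(c=1) 38(c=1) 81(c=3) 77(c=4) 5(c=6)]
Total: 10 hits, 7 misses, 2 evictions

Hit rate = 10/17

Answer: 10/17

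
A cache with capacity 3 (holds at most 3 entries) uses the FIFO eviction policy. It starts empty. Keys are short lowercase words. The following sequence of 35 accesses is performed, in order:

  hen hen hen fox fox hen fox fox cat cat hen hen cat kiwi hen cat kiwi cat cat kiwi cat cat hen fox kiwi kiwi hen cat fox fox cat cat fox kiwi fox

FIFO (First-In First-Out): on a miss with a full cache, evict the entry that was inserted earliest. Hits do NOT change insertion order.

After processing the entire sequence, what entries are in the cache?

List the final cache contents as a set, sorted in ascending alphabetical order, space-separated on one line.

FIFO simulation (capacity=3):
  1. access hen: MISS. Cache (old->new): [hen]
  2. access hen: HIT. Cache (old->new): [hen]
  3. access hen: HIT. Cache (old->new): [hen]
  4. access fox: MISS. Cache (old->new): [hen fox]
  5. access fox: HIT. Cache (old->new): [hen fox]
  6. access hen: HIT. Cache (old->new): [hen fox]
  7. access fox: HIT. Cache (old->new): [hen fox]
  8. access fox: HIT. Cache (old->new): [hen fox]
  9. access cat: MISS. Cache (old->new): [hen fox cat]
  10. access cat: HIT. Cache (old->new): [hen fox cat]
  11. access hen: HIT. Cache (old->new): [hen fox cat]
  12. access hen: HIT. Cache (old->new): [hen fox cat]
  13. access cat: HIT. Cache (old->new): [hen fox cat]
  14. access kiwi: MISS, evict hen. Cache (old->new): [fox cat kiwi]
  15. access hen: MISS, evict fox. Cache (old->new): [cat kiwi hen]
  16. access cat: HIT. Cache (old->new): [cat kiwi hen]
  17. access kiwi: HIT. Cache (old->new): [cat kiwi hen]
  18. access cat: HIT. Cache (old->new): [cat kiwi hen]
  19. access cat: HIT. Cache (old->new): [cat kiwi hen]
  20. access kiwi: HIT. Cache (old->new): [cat kiwi hen]
  21. access cat: HIT. Cache (old->new): [cat kiwi hen]
  22. access cat: HIT. Cache (old->new): [cat kiwi hen]
  23. access hen: HIT. Cache (old->new): [cat kiwi hen]
  24. access fox: MISS, evict cat. Cache (old->new): [kiwi hen fox]
  25. access kiwi: HIT. Cache (old->new): [kiwi hen fox]
  26. access kiwi: HIT. Cache (old->new): [kiwi hen fox]
  27. access hen: HIT. Cache (old->new): [kiwi hen fox]
  28. access cat: MISS, evict kiwi. Cache (old->new): [hen fox cat]
  29. access fox: HIT. Cache (old->new): [hen fox cat]
  30. access fox: HIT. Cache (old->new): [hen fox cat]
  31. access cat: HIT. Cache (old->new): [hen fox cat]
  32. access cat: HIT. Cache (old->new): [hen fox cat]
  33. access fox: HIT. Cache (old->new): [hen fox cat]
  34. access kiwi: MISS, evict hen. Cache (old->new): [fox cat kiwi]
  35. access fox: HIT. Cache (old->new): [fox cat kiwi]
Total: 27 hits, 8 misses, 5 evictions

Answer: cat fox kiwi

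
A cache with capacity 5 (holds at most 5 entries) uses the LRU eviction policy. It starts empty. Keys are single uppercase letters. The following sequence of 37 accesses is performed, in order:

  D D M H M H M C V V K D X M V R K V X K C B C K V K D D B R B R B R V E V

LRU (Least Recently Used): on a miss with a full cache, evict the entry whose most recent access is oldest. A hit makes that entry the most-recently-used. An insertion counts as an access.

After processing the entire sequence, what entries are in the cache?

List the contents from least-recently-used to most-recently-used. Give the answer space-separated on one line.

LRU simulation (capacity=5):
  1. access D: MISS. Cache (LRU->MRU): [D]
  2. access D: HIT. Cache (LRU->MRU): [D]
  3. access M: MISS. Cache (LRU->MRU): [D M]
  4. access H: MISS. Cache (LRU->MRU): [D M H]
  5. access M: HIT. Cache (LRU->MRU): [D H M]
  6. access H: HIT. Cache (LRU->MRU): [D M H]
  7. access M: HIT. Cache (LRU->MRU): [D H M]
  8. access C: MISS. Cache (LRU->MRU): [D H M C]
  9. access V: MISS. Cache (LRU->MRU): [D H M C V]
  10. access V: HIT. Cache (LRU->MRU): [D H M C V]
  11. access K: MISS, evict D. Cache (LRU->MRU): [H M C V K]
  12. access D: MISS, evict H. Cache (LRU->MRU): [M C V K D]
  13. access X: MISS, evict M. Cache (LRU->MRU): [C V K D X]
  14. access M: MISS, evict C. Cache (LRU->MRU): [V K D X M]
  15. access V: HIT. Cache (LRU->MRU): [K D X M V]
  16. access R: MISS, evict K. Cache (LRU->MRU): [D X M V R]
  17. access K: MISS, evict D. Cache (LRU->MRU): [X M V R K]
  18. access V: HIT. Cache (LRU->MRU): [X M R K V]
  19. access X: HIT. Cache (LRU->MRU): [M R K V X]
  20. access K: HIT. Cache (LRU->MRU): [M R V X K]
  21. access C: MISS, evict M. Cache (LRU->MRU): [R V X K C]
  22. access B: MISS, evict R. Cache (LRU->MRU): [V X K C B]
  23. access C: HIT. Cache (LRU->MRU): [V X K B C]
  24. access K: HIT. Cache (LRU->MRU): [V X B C K]
  25. access V: HIT. Cache (LRU->MRU): [X B C K V]
  26. access K: HIT. Cache (LRU->MRU): [X B C V K]
  27. access D: MISS, evict X. Cache (LRU->MRU): [B C V K D]
  28. access D: HIT. Cache (LRU->MRU): [B C V K D]
  29. access B: HIT. Cache (LRU->MRU): [C V K D B]
  30. access R: MISS, evict C. Cache (LRU->MRU): [V K D B R]
  31. access B: HIT. Cache (LRU->MRU): [V K D R B]
  32. access R: HIT. Cache (LRU->MRU): [V K D B R]
  33. access B: HIT. Cache (LRU->MRU): [V K D R B]
  34. access R: HIT. Cache (LRU->MRU): [V K D B R]
  35. access V: HIT. Cache (LRU->MRU): [K D B R V]
  36. access E: MISS, evict K. Cache (LRU->MRU): [D B R V E]
  37. access V: HIT. Cache (LRU->MRU): [D B R E V]
Total: 21 hits, 16 misses, 11 evictions

Answer: D B R E V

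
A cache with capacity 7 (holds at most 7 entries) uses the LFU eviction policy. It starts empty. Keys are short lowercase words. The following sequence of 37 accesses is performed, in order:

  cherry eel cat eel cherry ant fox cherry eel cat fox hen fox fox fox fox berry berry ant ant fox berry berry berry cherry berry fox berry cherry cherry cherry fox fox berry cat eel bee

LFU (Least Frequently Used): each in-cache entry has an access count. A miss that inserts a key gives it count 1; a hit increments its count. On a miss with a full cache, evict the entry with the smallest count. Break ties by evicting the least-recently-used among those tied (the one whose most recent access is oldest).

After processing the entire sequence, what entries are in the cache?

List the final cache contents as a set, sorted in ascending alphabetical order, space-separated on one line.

Answer: ant bee berry cat cherry eel fox

Derivation:
LFU simulation (capacity=7):
  1. access cherry: MISS. Cache: [cherry(c=1)]
  2. access eel: MISS. Cache: [cherry(c=1) eel(c=1)]
  3. access cat: MISS. Cache: [cherry(c=1) eel(c=1) cat(c=1)]
  4. access eel: HIT, count now 2. Cache: [cherry(c=1) cat(c=1) eel(c=2)]
  5. access cherry: HIT, count now 2. Cache: [cat(c=1) eel(c=2) cherry(c=2)]
  6. access ant: MISS. Cache: [cat(c=1) ant(c=1) eel(c=2) cherry(c=2)]
  7. access fox: MISS. Cache: [cat(c=1) ant(c=1) fox(c=1) eel(c=2) cherry(c=2)]
  8. access cherry: HIT, count now 3. Cache: [cat(c=1) ant(c=1) fox(c=1) eel(c=2) cherry(c=3)]
  9. access eel: HIT, count now 3. Cache: [cat(c=1) ant(c=1) fox(c=1) cherry(c=3) eel(c=3)]
  10. access cat: HIT, count now 2. Cache: [ant(c=1) fox(c=1) cat(c=2) cherry(c=3) eel(c=3)]
  11. access fox: HIT, count now 2. Cache: [ant(c=1) cat(c=2) fox(c=2) cherry(c=3) eel(c=3)]
  12. access hen: MISS. Cache: [ant(c=1) hen(c=1) cat(c=2) fox(c=2) cherry(c=3) eel(c=3)]
  13. access fox: HIT, count now 3. Cache: [ant(c=1) hen(c=1) cat(c=2) cherry(c=3) eel(c=3) fox(c=3)]
  14. access fox: HIT, count now 4. Cache: [ant(c=1) hen(c=1) cat(c=2) cherry(c=3) eel(c=3) fox(c=4)]
  15. access fox: HIT, count now 5. Cache: [ant(c=1) hen(c=1) cat(c=2) cherry(c=3) eel(c=3) fox(c=5)]
  16. access fox: HIT, count now 6. Cache: [ant(c=1) hen(c=1) cat(c=2) cherry(c=3) eel(c=3) fox(c=6)]
  17. access berry: MISS. Cache: [ant(c=1) hen(c=1) berry(c=1) cat(c=2) cherry(c=3) eel(c=3) fox(c=6)]
  18. access berry: HIT, count now 2. Cache: [ant(c=1) hen(c=1) cat(c=2) berry(c=2) cherry(c=3) eel(c=3) fox(c=6)]
  19. access ant: HIT, count now 2. Cache: [hen(c=1) cat(c=2) berry(c=2) ant(c=2) cherry(c=3) eel(c=3) fox(c=6)]
  20. access ant: HIT, count now 3. Cache: [hen(c=1) cat(c=2) berry(c=2) cherry(c=3) eel(c=3) ant(c=3) fox(c=6)]
  21. access fox: HIT, count now 7. Cache: [hen(c=1) cat(c=2) berry(c=2) cherry(c=3) eel(c=3) ant(c=3) fox(c=7)]
  22. access berry: HIT, count now 3. Cache: [hen(c=1) cat(c=2) cherry(c=3) eel(c=3) ant(c=3) berry(c=3) fox(c=7)]
  23. access berry: HIT, count now 4. Cache: [hen(c=1) cat(c=2) cherry(c=3) eel(c=3) ant(c=3) berry(c=4) fox(c=7)]
  24. access berry: HIT, count now 5. Cache: [hen(c=1) cat(c=2) cherry(c=3) eel(c=3) ant(c=3) berry(c=5) fox(c=7)]
  25. access cherry: HIT, count now 4. Cache: [hen(c=1) cat(c=2) eel(c=3) ant(c=3) cherry(c=4) berry(c=5) fox(c=7)]
  26. access berry: HIT, count now 6. Cache: [hen(c=1) cat(c=2) eel(c=3) ant(c=3) cherry(c=4) berry(c=6) fox(c=7)]
  27. access fox: HIT, count now 8. Cache: [hen(c=1) cat(c=2) eel(c=3) ant(c=3) cherry(c=4) berry(c=6) fox(c=8)]
  28. access berry: HIT, count now 7. Cache: [hen(c=1) cat(c=2) eel(c=3) ant(c=3) cherry(c=4) berry(c=7) fox(c=8)]
  29. access cherry: HIT, count now 5. Cache: [hen(c=1) cat(c=2) eel(c=3) ant(c=3) cherry(c=5) berry(c=7) fox(c=8)]
  30. access cherry: HIT, count now 6. Cache: [hen(c=1) cat(c=2) eel(c=3) ant(c=3) cherry(c=6) berry(c=7) fox(c=8)]
  31. access cherry: HIT, count now 7. Cache: [hen(c=1) cat(c=2) eel(c=3) ant(c=3) berry(c=7) cherry(c=7) fox(c=8)]
  32. access fox: HIT, count now 9. Cache: [hen(c=1) cat(c=2) eel(c=3) ant(c=3) berry(c=7) cherry(c=7) fox(c=9)]
  33. access fox: HIT, count now 10. Cache: [hen(c=1) cat(c=2) eel(c=3) ant(c=3) berry(c=7) cherry(c=7) fox(c=10)]
  34. access berry: HIT, count now 8. Cache: [hen(c=1) cat(c=2) eel(c=3) ant(c=3) cherry(c=7) berry(c=8) fox(c=10)]
  35. access cat: HIT, count now 3. Cache: [hen(c=1) eel(c=3) ant(c=3) cat(c=3) cherry(c=7) berry(c=8) fox(c=10)]
  36. access eel: HIT, count now 4. Cache: [hen(c=1) ant(c=3) cat(c=3) eel(c=4) cherry(c=7) berry(c=8) fox(c=10)]
  37. access bee: MISS, evict hen(c=1). Cache: [bee(c=1) ant(c=3) cat(c=3) eel(c=4) cherry(c=7) berry(c=8) fox(c=10)]
Total: 29 hits, 8 misses, 1 evictions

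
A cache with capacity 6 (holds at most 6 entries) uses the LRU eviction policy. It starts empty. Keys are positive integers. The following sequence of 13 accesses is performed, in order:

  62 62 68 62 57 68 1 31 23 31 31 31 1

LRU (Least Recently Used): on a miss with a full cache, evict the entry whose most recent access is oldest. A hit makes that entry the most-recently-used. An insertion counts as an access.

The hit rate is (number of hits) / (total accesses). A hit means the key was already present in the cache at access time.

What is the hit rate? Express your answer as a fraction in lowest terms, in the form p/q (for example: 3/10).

Answer: 7/13

Derivation:
LRU simulation (capacity=6):
  1. access 62: MISS. Cache (LRU->MRU): [62]
  2. access 62: HIT. Cache (LRU->MRU): [62]
  3. access 68: MISS. Cache (LRU->MRU): [62 68]
  4. access 62: HIT. Cache (LRU->MRU): [68 62]
  5. access 57: MISS. Cache (LRU->MRU): [68 62 57]
  6. access 68: HIT. Cache (LRU->MRU): [62 57 68]
  7. access 1: MISS. Cache (LRU->MRU): [62 57 68 1]
  8. access 31: MISS. Cache (LRU->MRU): [62 57 68 1 31]
  9. access 23: MISS. Cache (LRU->MRU): [62 57 68 1 31 23]
  10. access 31: HIT. Cache (LRU->MRU): [62 57 68 1 23 31]
  11. access 31: HIT. Cache (LRU->MRU): [62 57 68 1 23 31]
  12. access 31: HIT. Cache (LRU->MRU): [62 57 68 1 23 31]
  13. access 1: HIT. Cache (LRU->MRU): [62 57 68 23 31 1]
Total: 7 hits, 6 misses, 0 evictions

Hit rate = 7/13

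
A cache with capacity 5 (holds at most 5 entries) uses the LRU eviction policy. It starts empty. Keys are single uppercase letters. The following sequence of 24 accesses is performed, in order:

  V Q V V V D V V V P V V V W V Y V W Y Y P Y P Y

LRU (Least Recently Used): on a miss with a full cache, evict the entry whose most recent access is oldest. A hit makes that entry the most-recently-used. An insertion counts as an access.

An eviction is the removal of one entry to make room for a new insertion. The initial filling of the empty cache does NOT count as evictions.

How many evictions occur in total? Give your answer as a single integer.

Answer: 1

Derivation:
LRU simulation (capacity=5):
  1. access V: MISS. Cache (LRU->MRU): [V]
  2. access Q: MISS. Cache (LRU->MRU): [V Q]
  3. access V: HIT. Cache (LRU->MRU): [Q V]
  4. access V: HIT. Cache (LRU->MRU): [Q V]
  5. access V: HIT. Cache (LRU->MRU): [Q V]
  6. access D: MISS. Cache (LRU->MRU): [Q V D]
  7. access V: HIT. Cache (LRU->MRU): [Q D V]
  8. access V: HIT. Cache (LRU->MRU): [Q D V]
  9. access V: HIT. Cache (LRU->MRU): [Q D V]
  10. access P: MISS. Cache (LRU->MRU): [Q D V P]
  11. access V: HIT. Cache (LRU->MRU): [Q D P V]
  12. access V: HIT. Cache (LRU->MRU): [Q D P V]
  13. access V: HIT. Cache (LRU->MRU): [Q D P V]
  14. access W: MISS. Cache (LRU->MRU): [Q D P V W]
  15. access V: HIT. Cache (LRU->MRU): [Q D P W V]
  16. access Y: MISS, evict Q. Cache (LRU->MRU): [D P W V Y]
  17. access V: HIT. Cache (LRU->MRU): [D P W Y V]
  18. access W: HIT. Cache (LRU->MRU): [D P Y V W]
  19. access Y: HIT. Cache (LRU->MRU): [D P V W Y]
  20. access Y: HIT. Cache (LRU->MRU): [D P V W Y]
  21. access P: HIT. Cache (LRU->MRU): [D V W Y P]
  22. access Y: HIT. Cache (LRU->MRU): [D V W P Y]
  23. access P: HIT. Cache (LRU->MRU): [D V W Y P]
  24. access Y: HIT. Cache (LRU->MRU): [D V W P Y]
Total: 18 hits, 6 misses, 1 evictions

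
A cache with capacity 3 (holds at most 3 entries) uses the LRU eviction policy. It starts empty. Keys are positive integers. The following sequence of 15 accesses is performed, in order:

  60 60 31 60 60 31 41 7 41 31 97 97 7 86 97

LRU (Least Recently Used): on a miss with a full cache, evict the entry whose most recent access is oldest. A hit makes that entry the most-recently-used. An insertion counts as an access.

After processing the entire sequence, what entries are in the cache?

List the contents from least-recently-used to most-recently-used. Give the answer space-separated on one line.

Answer: 7 86 97

Derivation:
LRU simulation (capacity=3):
  1. access 60: MISS. Cache (LRU->MRU): [60]
  2. access 60: HIT. Cache (LRU->MRU): [60]
  3. access 31: MISS. Cache (LRU->MRU): [60 31]
  4. access 60: HIT. Cache (LRU->MRU): [31 60]
  5. access 60: HIT. Cache (LRU->MRU): [31 60]
  6. access 31: HIT. Cache (LRU->MRU): [60 31]
  7. access 41: MISS. Cache (LRU->MRU): [60 31 41]
  8. access 7: MISS, evict 60. Cache (LRU->MRU): [31 41 7]
  9. access 41: HIT. Cache (LRU->MRU): [31 7 41]
  10. access 31: HIT. Cache (LRU->MRU): [7 41 31]
  11. access 97: MISS, evict 7. Cache (LRU->MRU): [41 31 97]
  12. access 97: HIT. Cache (LRU->MRU): [41 31 97]
  13. access 7: MISS, evict 41. Cache (LRU->MRU): [31 97 7]
  14. access 86: MISS, evict 31. Cache (LRU->MRU): [97 7 86]
  15. access 97: HIT. Cache (LRU->MRU): [7 86 97]
Total: 8 hits, 7 misses, 4 evictions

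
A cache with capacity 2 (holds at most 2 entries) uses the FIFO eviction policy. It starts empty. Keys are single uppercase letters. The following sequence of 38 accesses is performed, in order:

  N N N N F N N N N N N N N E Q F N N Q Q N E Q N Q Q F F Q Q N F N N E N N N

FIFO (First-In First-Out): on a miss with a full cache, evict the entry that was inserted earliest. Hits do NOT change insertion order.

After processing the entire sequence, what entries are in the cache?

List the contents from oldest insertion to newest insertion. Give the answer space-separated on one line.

FIFO simulation (capacity=2):
  1. access N: MISS. Cache (old->new): [N]
  2. access N: HIT. Cache (old->new): [N]
  3. access N: HIT. Cache (old->new): [N]
  4. access N: HIT. Cache (old->new): [N]
  5. access F: MISS. Cache (old->new): [N F]
  6. access N: HIT. Cache (old->new): [N F]
  7. access N: HIT. Cache (old->new): [N F]
  8. access N: HIT. Cache (old->new): [N F]
  9. access N: HIT. Cache (old->new): [N F]
  10. access N: HIT. Cache (old->new): [N F]
  11. access N: HIT. Cache (old->new): [N F]
  12. access N: HIT. Cache (old->new): [N F]
  13. access N: HIT. Cache (old->new): [N F]
  14. access E: MISS, evict N. Cache (old->new): [F E]
  15. access Q: MISS, evict F. Cache (old->new): [E Q]
  16. access F: MISS, evict E. Cache (old->new): [Q F]
  17. access N: MISS, evict Q. Cache (old->new): [F N]
  18. access N: HIT. Cache (old->new): [F N]
  19. access Q: MISS, evict F. Cache (old->new): [N Q]
  20. access Q: HIT. Cache (old->new): [N Q]
  21. access N: HIT. Cache (old->new): [N Q]
  22. access E: MISS, evict N. Cache (old->new): [Q E]
  23. access Q: HIT. Cache (old->new): [Q E]
  24. access N: MISS, evict Q. Cache (old->new): [E N]
  25. access Q: MISS, evict E. Cache (old->new): [N Q]
  26. access Q: HIT. Cache (old->new): [N Q]
  27. access F: MISS, evict N. Cache (old->new): [Q F]
  28. access F: HIT. Cache (old->new): [Q F]
  29. access Q: HIT. Cache (old->new): [Q F]
  30. access Q: HIT. Cache (old->new): [Q F]
  31. access N: MISS, evict Q. Cache (old->new): [F N]
  32. access F: HIT. Cache (old->new): [F N]
  33. access N: HIT. Cache (old->new): [F N]
  34. access N: HIT. Cache (old->new): [F N]
  35. access E: MISS, evict F. Cache (old->new): [N E]
  36. access N: HIT. Cache (old->new): [N E]
  37. access N: HIT. Cache (old->new): [N E]
  38. access N: HIT. Cache (old->new): [N E]
Total: 25 hits, 13 misses, 11 evictions

Answer: N E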